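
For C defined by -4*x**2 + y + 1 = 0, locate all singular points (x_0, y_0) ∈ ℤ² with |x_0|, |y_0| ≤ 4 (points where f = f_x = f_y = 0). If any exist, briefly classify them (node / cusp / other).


No singular points in the scanned grid; C is smooth there.

Compute partial derivatives:
  f_x = -8*x.
  f_y = 1.
f_y = 1 is a nonzero constant, so f_y never vanishes: no point (x, y) can satisfy f = f_x = f_y = 0. In particular no (x, y) ∈ {−4, ..., 4}² is singular; the curve is smooth.


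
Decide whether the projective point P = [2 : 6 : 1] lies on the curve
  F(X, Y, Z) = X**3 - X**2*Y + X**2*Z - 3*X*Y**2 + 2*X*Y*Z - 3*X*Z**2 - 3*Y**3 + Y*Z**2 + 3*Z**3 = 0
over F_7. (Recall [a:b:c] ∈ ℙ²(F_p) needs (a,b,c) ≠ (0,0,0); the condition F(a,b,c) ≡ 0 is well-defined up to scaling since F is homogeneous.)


F(2,6,1) ≡ 5 (mod 7); P is NOT on the curve.

Evaluate F(2, 6, 1) term-by-term (mod 7).
  X**3 ↦ 1·8·1·1 = 8
  -X**2*Y ↦ -1·4·6·1 = -24
  X**2*Z ↦ 1·4·1·1 = 4
  -3*X*Y**2 ↦ -3·2·36·1 = -216
  2*X*Y*Z ↦ 2·2·6·1 = 24
  -3*X*Z**2 ↦ -3·2·1·1 = -6
  -3*Y**3 ↦ -3·1·216·1 = -648
  Y*Z**2 ↦ 1·1·6·1 = 6
  3*Z**3 ↦ 3·1·1·1 = 3
Sum: F(2, 6, 1) = (8) + (-24) + (4) + (-216) + (24) + (-6) + (-648) + (6) + (3) = -849.
Reducing mod 7: -849 ≡ 5 (mod 7).
Since F(a, b, c) ≡ 5 ≠ 0 (mod 7), P does NOT lie on the curve.


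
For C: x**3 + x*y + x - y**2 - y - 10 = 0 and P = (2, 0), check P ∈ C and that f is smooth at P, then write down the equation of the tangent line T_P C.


Tangent line at P: 13*x + y - 26 = 0.

Step 1: f(2, 0) = 0, so P lies on C.
Step 2: partial derivatives
  f_x(x, y) = 3*x**2 + y + 1, f_y(x, y) = x - 2*y - 1.
  f_x(P) = 13, f_y(P) = 1 (gradient nonzero, so P is smooth).
Step 3: tangent line at P: 13·(x − 2) + 1·(y − 0) = 0.
Expanding: 13*x + y - 26 = 0.


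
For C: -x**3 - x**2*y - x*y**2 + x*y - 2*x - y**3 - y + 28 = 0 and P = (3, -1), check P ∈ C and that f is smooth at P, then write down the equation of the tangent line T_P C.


Tangent line at P: -25*x - 4*y + 71 = 0.

Step 1: f(3, -1) = 0, so P lies on C.
Step 2: partial derivatives
  f_x(x, y) = -3*x**2 - 2*x*y - y**2 + y - 2, f_y(x, y) = -x**2 - 2*x*y + x - 3*y**2 - 1.
  f_x(P) = -25, f_y(P) = -4 (gradient nonzero, so P is smooth).
Step 3: tangent line at P: -25·(x − 3) + -4·(y − -1) = 0.
Expanding: -25*x - 4*y + 71 = 0.


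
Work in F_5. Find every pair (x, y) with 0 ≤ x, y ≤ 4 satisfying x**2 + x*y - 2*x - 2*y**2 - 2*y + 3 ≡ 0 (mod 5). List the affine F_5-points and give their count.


Affine F_5-points: {(2, 2), (2, 3), (3, 1), (3, 2)}; count = 4.

For each of the 25 pairs (x, y) ∈ F_5², evaluate f(x, y) mod 5. Record the zeros.
  x = 0: [0↦3, 1↦4, 2↦1, 3↦4, 4↦3]  zeros at y ∈ ∅
  x = 1: [0↦2, 1↦4, 2↦2, 3↦1, 4↦1]  zeros at y ∈ ∅
  x = 2: [0↦3, 1↦1, 2↦0, 3↦0, 4↦1]  zeros at y ∈ {2, 3}
  x = 3: [0↦1, 1↦0, 2↦0, 3↦1, 4↦3]  zeros at y ∈ {1, 2}
  x = 4: [0↦1, 1↦1, 2↦2, 3↦4, 4↦2]  zeros at y ∈ ∅
Collecting zeros: affine points = {(2, 2), (2, 3), (3, 1), (3, 2)}.
Total count |C(F_5)_aff| = 4.


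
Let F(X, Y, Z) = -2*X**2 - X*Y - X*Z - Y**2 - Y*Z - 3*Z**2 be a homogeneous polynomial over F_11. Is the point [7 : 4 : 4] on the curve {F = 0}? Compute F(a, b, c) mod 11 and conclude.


F(7,4,4) ≡ 8 (mod 11); P is NOT on the curve.

Evaluate F(7, 4, 4) term-by-term (mod 11).
  -2*X**2 ↦ -2·49·1·1 = -98
  -X*Y ↦ -1·7·4·1 = -28
  -X*Z ↦ -1·7·1·4 = -28
  -Y**2 ↦ -1·1·16·1 = -16
  -Y*Z ↦ -1·1·4·4 = -16
  -3*Z**2 ↦ -3·1·1·16 = -48
Sum: F(7, 4, 4) = (-98) + (-28) + (-28) + (-16) + (-16) + (-48) = -234.
Reducing mod 11: -234 ≡ 8 (mod 11).
Since F(a, b, c) ≡ 8 ≠ 0 (mod 11), P does NOT lie on the curve.


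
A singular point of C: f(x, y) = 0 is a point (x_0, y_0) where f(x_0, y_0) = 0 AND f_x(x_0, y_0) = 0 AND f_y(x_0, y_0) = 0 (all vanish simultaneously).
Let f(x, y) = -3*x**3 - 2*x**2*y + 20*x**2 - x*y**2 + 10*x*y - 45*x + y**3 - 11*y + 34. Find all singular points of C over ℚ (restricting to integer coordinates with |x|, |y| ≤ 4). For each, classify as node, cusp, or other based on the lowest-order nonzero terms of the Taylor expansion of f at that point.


Singular points: {(2, 1)}; classification: cusp.

Compute partial derivatives:
  f_x = -9*x**2 - 4*x*y + 40*x - y**2 + 10*y - 45.
  f_y = -2*x**2 - 2*x*y + 10*x + 3*y**2 - 11.
Scan x_0 ∈ {−4, ..., 4}. For each x_0, f_y(x_0, y) is a polynomial in y; find its integer roots y ∈ {−4, ..., 4}, then test f_x and f at those candidates.
  x = -4: f_y(-4, y) = 3*y**2 + 8*y - 83; no integer root y with |y| ≤ 4.
  x = -3: f_y(-3, y) = 3*y**2 + 6*y - 59; no integer root y with |y| ≤ 4.
  x = -2: f_y(-2, y) = 3*y**2 + 4*y - 39; vanishes at y ∈ {3}. (-2, 3): f_x = -116 ≠ 0.
  x = -1: f_y(-1, y) = 3*y**2 + 2*y - 23; no integer root y with |y| ≤ 4.
  x = 0: f_y(0, y) = 3*y**2 - 11; no integer root y with |y| ≤ 4.
  x = 1: f_y(1, y) = 3*y**2 - 2*y - 3; no integer root y with |y| ≤ 4.
  x = 2: f_y(2, y) = 3*y**2 - 4*y + 1; vanishes at y ∈ {1}. (2, 1): f_x = 0, f = 0 — SINGULAR.
  x = 3: f_y(3, y) = 3*y**2 - 6*y + 1; no integer root y with |y| ≤ 4.
  x = 4: f_y(4, y) = 3*y**2 - 8*y - 3; vanishes at y ∈ {3}. (4, 3): f_x = -56 ≠ 0.
Only singular point on the grid: (2, 1).
Classify: substitute x = 2 + u, y = 1 + v and expand: f = -3*u**3 - 2*u**2*v - u*v**2 + v**3 + v**2.
No constant or linear terms (consistent with a singular point). Quadratic part: v**2. Cubic part: -3*u**3 - 2*u**2*v - u*v**2 + v**3.
The quadratic part v**2 is a perfect square, so there is a single (double) tangent line v = 0, i.e. y = 1. Restricting the cubic part to that line (v = 0) leaves -3*u**3 ≠ 0, so f is not divisible by v and the branch is v² ≈ 3*u**3 to lowest order — this is a cusp.
Classification: cusp.


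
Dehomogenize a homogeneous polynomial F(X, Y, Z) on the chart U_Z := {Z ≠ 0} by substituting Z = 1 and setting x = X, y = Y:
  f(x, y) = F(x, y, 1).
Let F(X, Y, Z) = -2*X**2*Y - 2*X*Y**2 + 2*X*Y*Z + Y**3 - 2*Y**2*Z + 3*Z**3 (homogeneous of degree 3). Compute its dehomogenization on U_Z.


f(x, y) = -2*x**2*y - 2*x*y**2 + 2*x*y + y**3 - 2*y**2 + 3

On U_Z we set Z = 1. Each monomial c·X^i·Y^j·Z^k in F becomes c·x^i·y^j·1^k = c·x^i·y^j.
Substituting Z = 1: F(X, Y, 1) = -2*x**2*y - 2*x*y**2 + 2*x*y + y**3 - 2*y**2 + 3.
Note: deg(f) ≤ deg(F) = 3; strict inequality happens when F is divisible by Z (lost terms).


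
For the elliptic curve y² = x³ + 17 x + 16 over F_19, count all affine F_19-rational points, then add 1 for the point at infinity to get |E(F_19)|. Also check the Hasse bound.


Affine points = {(0, 4), (0, 15), (2, 1), (2, 18), (5, 6), (5, 13), (6, 7), (6, 12), (9, 9), (9, 10), (15, 6), (15, 13), (18, 6), (18, 13)}; affine count = 14; |E(F_19)| = 15.

Discriminant check: Δ ∝ 4a³ + 27b² = 4·17³ + 27·16² = 4·4913 + 27·256 ≡ 2 (mod 19). Nonzero ⇒ E is nonsingular.
For each x ∈ F_19, compute rhs = x³ + 17·x + 16 mod 19, then count y ∈ F_19 with y² ≡ rhs.
  x = 0: rhs = 16, matching y values: 4, 15 (2 points).
  x = 1: rhs = 15, matching y values: none (0 points).
  x = 2: rhs = 1, matching y values: 1, 18 (2 points).
  x = 3: rhs = 18, matching y values: none (0 points).
  x = 4: rhs = 15, matching y values: none (0 points).
  x = 5: rhs = 17, matching y values: 6, 13 (2 points).
  x = 6: rhs = 11, matching y values: 7, 12 (2 points).
  x = 7: rhs = 3, matching y values: none (0 points).
  x = 8: rhs = 18, matching y values: none (0 points).
  x = 9: rhs = 5, matching y values: 9, 10 (2 points).
  x = 10: rhs = 8, matching y values: none (0 points).
  x = 11: rhs = 14, matching y values: none (0 points).
  x = 12: rhs = 10, matching y values: none (0 points).
  x = 13: rhs = 2, matching y values: none (0 points).
  x = 14: rhs = 15, matching y values: none (0 points).
  x = 15: rhs = 17, matching y values: 6, 13 (2 points).
  x = 16: rhs = 14, matching y values: none (0 points).
  x = 17: rhs = 12, matching y values: none (0 points).
  x = 18: rhs = 17, matching y values: 6, 13 (2 points).
Total affine count: 14.
Full point count |E(F_19)| = 14 + 1 = 15.
Hasse bound: |15 − (19+1)| = |-5| = 5 ≤ 2√19 ≈ 8.7178 ✓.


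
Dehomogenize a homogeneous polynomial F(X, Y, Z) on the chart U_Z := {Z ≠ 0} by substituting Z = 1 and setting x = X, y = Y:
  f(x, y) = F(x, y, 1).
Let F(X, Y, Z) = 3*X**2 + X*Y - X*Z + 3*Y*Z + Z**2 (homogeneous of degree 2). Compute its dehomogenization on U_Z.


f(x, y) = 3*x**2 + x*y - x + 3*y + 1

On U_Z we set Z = 1. Each monomial c·X^i·Y^j·Z^k in F becomes c·x^i·y^j·1^k = c·x^i·y^j.
Substituting Z = 1: F(X, Y, 1) = 3*x**2 + x*y - x + 3*y + 1.
Note: deg(f) ≤ deg(F) = 2; strict inequality happens when F is divisible by Z (lost terms).


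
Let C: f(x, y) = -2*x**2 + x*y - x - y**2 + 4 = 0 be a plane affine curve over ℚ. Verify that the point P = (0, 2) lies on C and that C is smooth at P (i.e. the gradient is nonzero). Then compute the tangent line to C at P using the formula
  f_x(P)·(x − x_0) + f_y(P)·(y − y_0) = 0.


Tangent line at P: x - 4*y + 8 = 0.

Step 1: f(0, 2) = 0, so P lies on C.
Step 2: partial derivatives
  f_x(x, y) = -4*x + y - 1, f_y(x, y) = x - 2*y.
  f_x(P) = 1, f_y(P) = -4 (gradient nonzero, so P is smooth).
Step 3: tangent line at P: 1·(x − 0) + -4·(y − 2) = 0.
Expanding: x - 4*y + 8 = 0.


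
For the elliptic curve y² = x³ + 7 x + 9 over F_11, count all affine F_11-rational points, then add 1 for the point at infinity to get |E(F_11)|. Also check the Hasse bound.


Affine points = {(0, 3), (0, 8), (2, 3), (2, 8), (5, 2), (5, 9), (6, 5), (6, 6), (7, 4), (7, 7), (8, 4), (8, 7), (9, 3), (9, 8), (10, 1), (10, 10)}; affine count = 16; |E(F_11)| = 17.

Discriminant check: Δ ∝ 4a³ + 27b² = 4·7³ + 27·9² = 4·343 + 27·81 ≡ 6 (mod 11). Nonzero ⇒ E is nonsingular.
For each x ∈ F_11, compute rhs = x³ + 7·x + 9 mod 11, then count y ∈ F_11 with y² ≡ rhs.
  x = 0: rhs = 9, matching y values: 3, 8 (2 points).
  x = 1: rhs = 6, matching y values: none (0 points).
  x = 2: rhs = 9, matching y values: 3, 8 (2 points).
  x = 3: rhs = 2, matching y values: none (0 points).
  x = 4: rhs = 2, matching y values: none (0 points).
  x = 5: rhs = 4, matching y values: 2, 9 (2 points).
  x = 6: rhs = 3, matching y values: 5, 6 (2 points).
  x = 7: rhs = 5, matching y values: 4, 7 (2 points).
  x = 8: rhs = 5, matching y values: 4, 7 (2 points).
  x = 9: rhs = 9, matching y values: 3, 8 (2 points).
  x = 10: rhs = 1, matching y values: 1, 10 (2 points).
Total affine count: 16.
Full point count |E(F_11)| = 16 + 1 = 17.
Hasse bound: |17 − (11+1)| = |5| = 5 ≤ 2√11 ≈ 6.6332 ✓.


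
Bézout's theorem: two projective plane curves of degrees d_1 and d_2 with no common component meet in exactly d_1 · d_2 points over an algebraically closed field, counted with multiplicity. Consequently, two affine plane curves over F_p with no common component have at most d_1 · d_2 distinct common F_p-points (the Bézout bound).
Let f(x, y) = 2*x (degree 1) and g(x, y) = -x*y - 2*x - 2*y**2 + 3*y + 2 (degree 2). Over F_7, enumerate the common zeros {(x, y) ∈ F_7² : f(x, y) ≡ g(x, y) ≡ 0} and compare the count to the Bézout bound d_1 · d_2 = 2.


Common zeros: {(0, 2), (0, 3)}; count = 2; Bézout bound = 2.

deg(f) = 1, deg(g) = 2, so Bézout bound = 2.
Scan x ∈ F_7. For each x, list the y ∈ F_7 with f(x, y) ≡ 0 and those with g(x, y) ≡ 0 (mod 7); the common zeros in that column are the intersection.
  x = 0: f ≡ 0 at y ∈ {0, 1, 2, 3, 4, 5, 6}; g ≡ 0 at y ∈ {2, 3}; common: {2, 3}.
  x = 1: f ≡ 0 at y ∈ ∅; g ≡ 0 at y ∈ {0, 1}; common: ∅.
  x = 2: f ≡ 0 at y ∈ ∅; g ≡ 0 at y ∈ ∅; common: ∅.
  x = 3: f ≡ 0 at y ∈ ∅; g ≡ 0 at y ∈ ∅; common: ∅.
  x = 4: f ≡ 0 at y ∈ ∅; g ≡ 0 at y ∈ {4, 6}; common: ∅.
  x = 5: f ≡ 0 at y ∈ ∅; g ≡ 0 at y ∈ ∅; common: ∅.
  x = 6: f ≡ 0 at y ∈ ∅; g ≡ 0 at y ∈ ∅; common: ∅.
Collecting: common zeros = {(0, 2), (0, 3)}, so the count is 2.
Comparison with the Bézout bound: 2 ≤ 2 = deg(f)·deg(g), as expected for curves with no common component (the bound is attained).


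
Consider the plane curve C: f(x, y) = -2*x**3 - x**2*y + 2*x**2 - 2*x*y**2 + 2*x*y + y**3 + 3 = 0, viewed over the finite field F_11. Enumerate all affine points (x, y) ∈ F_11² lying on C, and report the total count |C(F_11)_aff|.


Affine F_11-points: {(0, 2), (3, 0), (3, 2), (3, 4), (4, 7), (6, 7), (8, 2), (8, 5), (8, 9), (9, 3), (10, 10)}; count = 11.

For each of the 121 pairs (x, y) ∈ F_11², evaluate f(x, y) mod 11. Record the zeros.
  x = 0: [0↦3, 1↦4, 2↦0, 3↦8, 4↦1, 5↦7, 6↦10, 7↦5, 8↦9, 9↦6, 10↦2]  zeros at y ∈ {2}
  x = 1: [0↦3, 1↦3, 2↦5, 3↦4, 4↦6, 5↦6, 6↦10, 7↦2, 8↦10, 9↦7, 10↦10]  zeros at y ∈ ∅
  x = 2: [0↦6, 1↦3, 2↦9, 3↦8, 4↦6, 5↦9, 6↦1, 7↦10, 8↦9, 9↦4, 10↦1]  zeros at y ∈ ∅
  x = 3: [0↦0, 1↦3, 2↦0, 3↦8, 4↦0, 5↦4, 6↦4, 7↦6, 8↦5, 9↦7, 10↦7]  zeros at y ∈ {0, 2, 4}
  x = 4: [0↦6, 1↦2, 2↦10, 3↦3, 4↦9, 5↦1, 6↦7, 7↦0, 8↦8, 9↦4, 10↦5]  zeros at y ∈ {7}
  x = 5: [0↦1, 1↦10, 2↦5, 3↦3, 4↦10, 5↦10, 6↦9, 7↦2, 8↦6, 9↦5, 10↦5]  zeros at y ∈ ∅
  x = 6: [0↦6, 1↦4, 2↦6, 3↦7, 4↦2, 5↦8, 6↦9, 7↦0, 8↦9, 9↦9, 10↦6]  zeros at y ∈ {7}
  x = 7: [0↦9, 1↦5, 2↦1, 3↦3, 4↦6, 5↦5, 6↦6, 7↦4, 8↦5, 9↦4, 10↦7]  zeros at y ∈ ∅
  x = 8: [0↦9, 1↦1, 2↦0, 3↦1, 4↦10, 5↦0, 6↦10, 7↦2, 8↦4, 9↦0, 10↦7]  zeros at y ∈ {2, 5, 9}
  x = 9: [0↦5, 1↦2, 2↦2, 3↦0, 4↦2, 5↦3, 6↦9, 7↦4, 8↦5, 9↦7, 10↦5]  zeros at y ∈ {3}
  x = 10: [0↦7, 1↦7, 2↦6, 3↦10, 4↦3, 5↦2, 6↦2, 7↦9, 8↦7, 9↦2, 10↦0]  zeros at y ∈ {10}
Collecting zeros: affine points = {(0, 2), (3, 0), (3, 2), (3, 4), (4, 7), (6, 7), (8, 2), (8, 5), (8, 9), (9, 3), (10, 10)}.
Total count |C(F_11)_aff| = 11.


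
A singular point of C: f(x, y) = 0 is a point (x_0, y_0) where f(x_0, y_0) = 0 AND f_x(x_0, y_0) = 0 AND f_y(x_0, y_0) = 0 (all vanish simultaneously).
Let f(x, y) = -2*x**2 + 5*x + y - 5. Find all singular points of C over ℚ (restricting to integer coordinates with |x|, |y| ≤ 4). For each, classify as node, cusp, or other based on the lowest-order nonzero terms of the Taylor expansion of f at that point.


No singular points in the scanned grid; C is smooth there.

Compute partial derivatives:
  f_x = 5 - 4*x.
  f_y = 1.
f_y = 1 is a nonzero constant, so f_y never vanishes: no point (x, y) can satisfy f = f_x = f_y = 0. In particular no (x, y) ∈ {−4, ..., 4}² is singular; the curve is smooth.


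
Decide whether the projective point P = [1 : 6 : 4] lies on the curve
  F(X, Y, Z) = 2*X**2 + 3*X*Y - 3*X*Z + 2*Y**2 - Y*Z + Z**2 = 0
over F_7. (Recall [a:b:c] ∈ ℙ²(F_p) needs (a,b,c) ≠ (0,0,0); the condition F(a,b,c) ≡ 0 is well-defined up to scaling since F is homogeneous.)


F(1,6,4) ≡ 2 (mod 7); P is NOT on the curve.

Evaluate F(1, 6, 4) term-by-term (mod 7).
  2*X**2 ↦ 2·1·1·1 = 2
  3*X*Y ↦ 3·1·6·1 = 18
  -3*X*Z ↦ -3·1·1·4 = -12
  2*Y**2 ↦ 2·1·36·1 = 72
  -Y*Z ↦ -1·1·6·4 = -24
  Z**2 ↦ 1·1·1·16 = 16
Sum: F(1, 6, 4) = (2) + (18) + (-12) + (72) + (-24) + (16) = 72.
Reducing mod 7: 72 ≡ 2 (mod 7).
Since F(a, b, c) ≡ 2 ≠ 0 (mod 7), P does NOT lie on the curve.


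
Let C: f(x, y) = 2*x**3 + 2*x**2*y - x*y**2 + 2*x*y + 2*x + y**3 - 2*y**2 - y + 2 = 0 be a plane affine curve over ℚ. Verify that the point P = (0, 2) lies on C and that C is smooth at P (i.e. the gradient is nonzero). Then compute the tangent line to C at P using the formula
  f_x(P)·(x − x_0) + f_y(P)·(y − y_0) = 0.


Tangent line at P: 2*x + 3*y - 6 = 0.

Step 1: f(0, 2) = 0, so P lies on C.
Step 2: partial derivatives
  f_x(x, y) = 6*x**2 + 4*x*y - y**2 + 2*y + 2, f_y(x, y) = 2*x**2 - 2*x*y + 2*x + 3*y**2 - 4*y - 1.
  f_x(P) = 2, f_y(P) = 3 (gradient nonzero, so P is smooth).
Step 3: tangent line at P: 2·(x − 0) + 3·(y − 2) = 0.
Expanding: 2*x + 3*y - 6 = 0.


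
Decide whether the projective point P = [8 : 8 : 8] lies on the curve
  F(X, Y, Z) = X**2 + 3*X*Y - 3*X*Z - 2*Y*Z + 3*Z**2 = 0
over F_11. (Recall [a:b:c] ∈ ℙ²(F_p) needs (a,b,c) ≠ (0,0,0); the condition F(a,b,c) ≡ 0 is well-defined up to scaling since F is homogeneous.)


F(8,8,8) ≡ 7 (mod 11); P is NOT on the curve.

Evaluate F(8, 8, 8) term-by-term (mod 11).
  X**2 ↦ 1·64·1·1 = 64
  3*X*Y ↦ 3·8·8·1 = 192
  -3*X*Z ↦ -3·8·1·8 = -192
  -2*Y*Z ↦ -2·1·8·8 = -128
  3*Z**2 ↦ 3·1·1·64 = 192
Sum: F(8, 8, 8) = (64) + (192) + (-192) + (-128) + (192) = 128.
Reducing mod 11: 128 ≡ 7 (mod 11).
Since F(a, b, c) ≡ 7 ≠ 0 (mod 11), P does NOT lie on the curve.


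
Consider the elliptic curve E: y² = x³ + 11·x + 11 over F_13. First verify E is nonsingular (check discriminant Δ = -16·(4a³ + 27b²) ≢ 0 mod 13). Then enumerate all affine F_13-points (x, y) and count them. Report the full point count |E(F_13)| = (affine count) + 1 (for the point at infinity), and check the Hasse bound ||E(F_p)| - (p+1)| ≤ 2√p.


Affine points = {(1, 6), (1, 7), (5, 3), (5, 10), (8, 0), (10, 4), (10, 9), (12, 5), (12, 8)}; affine count = 9; |E(F_13)| = 10.

Discriminant check: Δ ∝ 4a³ + 27b² = 4·11³ + 27·11² = 4·1331 + 27·121 ≡ 11 (mod 13). Nonzero ⇒ E is nonsingular.
For each x ∈ F_13, compute rhs = x³ + 11·x + 11 mod 13, then count y ∈ F_13 with y² ≡ rhs.
  x = 0: rhs = 11, matching y values: none (0 points).
  x = 1: rhs = 10, matching y values: 6, 7 (2 points).
  x = 2: rhs = 2, matching y values: none (0 points).
  x = 3: rhs = 6, matching y values: none (0 points).
  x = 4: rhs = 2, matching y values: none (0 points).
  x = 5: rhs = 9, matching y values: 3, 10 (2 points).
  x = 6: rhs = 7, matching y values: none (0 points).
  x = 7: rhs = 2, matching y values: none (0 points).
  x = 8: rhs = 0, matching y values: 0 (1 points).
  x = 9: rhs = 7, matching y values: none (0 points).
  x = 10: rhs = 3, matching y values: 4, 9 (2 points).
  x = 11: rhs = 7, matching y values: none (0 points).
  x = 12: rhs = 12, matching y values: 5, 8 (2 points).
Total affine count: 9.
Full point count |E(F_13)| = 9 + 1 = 10.
Hasse bound: |10 − (13+1)| = |-4| = 4 ≤ 2√13 ≈ 7.2111 ✓.


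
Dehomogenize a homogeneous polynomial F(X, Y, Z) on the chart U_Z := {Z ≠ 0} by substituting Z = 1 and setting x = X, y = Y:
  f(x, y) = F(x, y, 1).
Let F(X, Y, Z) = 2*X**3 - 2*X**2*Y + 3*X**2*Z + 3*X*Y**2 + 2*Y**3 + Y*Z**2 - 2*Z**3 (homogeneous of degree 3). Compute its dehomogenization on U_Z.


f(x, y) = 2*x**3 - 2*x**2*y + 3*x**2 + 3*x*y**2 + 2*y**3 + y - 2

On U_Z we set Z = 1. Each monomial c·X^i·Y^j·Z^k in F becomes c·x^i·y^j·1^k = c·x^i·y^j.
Substituting Z = 1: F(X, Y, 1) = 2*x**3 - 2*x**2*y + 3*x**2 + 3*x*y**2 + 2*y**3 + y - 2.
Note: deg(f) ≤ deg(F) = 3; strict inequality happens when F is divisible by Z (lost terms).


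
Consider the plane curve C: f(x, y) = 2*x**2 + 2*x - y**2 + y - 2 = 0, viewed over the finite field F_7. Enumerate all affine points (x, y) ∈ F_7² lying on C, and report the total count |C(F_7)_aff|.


Affine F_7-points: {(0, 4), (1, 2), (1, 6), (5, 2), (5, 6), (6, 4)}; count = 6.

For each of the 49 pairs (x, y) ∈ F_7², evaluate f(x, y) mod 7. Record the zeros.
  x = 0: [0↦5, 1↦5, 2↦3, 3↦6, 4↦0, 5↦6, 6↦3]  zeros at y ∈ {4}
  x = 1: [0↦2, 1↦2, 2↦0, 3↦3, 4↦4, 5↦3, 6↦0]  zeros at y ∈ {2, 6}
  x = 2: [0↦3, 1↦3, 2↦1, 3↦4, 4↦5, 5↦4, 6↦1]  zeros at y ∈ ∅
  x = 3: [0↦1, 1↦1, 2↦6, 3↦2, 4↦3, 5↦2, 6↦6]  zeros at y ∈ ∅
  x = 4: [0↦3, 1↦3, 2↦1, 3↦4, 4↦5, 5↦4, 6↦1]  zeros at y ∈ ∅
  x = 5: [0↦2, 1↦2, 2↦0, 3↦3, 4↦4, 5↦3, 6↦0]  zeros at y ∈ {2, 6}
  x = 6: [0↦5, 1↦5, 2↦3, 3↦6, 4↦0, 5↦6, 6↦3]  zeros at y ∈ {4}
Collecting zeros: affine points = {(0, 4), (1, 2), (1, 6), (5, 2), (5, 6), (6, 4)}.
Total count |C(F_7)_aff| = 6.


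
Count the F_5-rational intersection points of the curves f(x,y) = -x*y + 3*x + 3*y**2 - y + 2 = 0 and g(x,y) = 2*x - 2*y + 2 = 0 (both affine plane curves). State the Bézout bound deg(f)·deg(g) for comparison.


Common zeros: ∅; count = 0; Bézout bound = 2.

deg(f) = 2, deg(g) = 1, so Bézout bound = 2.
Scan x ∈ F_5. For each x, list the y ∈ F_5 with f(x, y) ≡ 0 and those with g(x, y) ≡ 0 (mod 5); the common zeros in that column are the intersection.
  x = 0: f ≡ 0 at y ∈ ∅; g ≡ 0 at y ∈ {1}; common: ∅.
  x = 1: f ≡ 0 at y ∈ {0, 4}; g ≡ 0 at y ∈ {2}; common: ∅.
  x = 2: f ≡ 0 at y ∈ ∅; g ≡ 0 at y ∈ {3}; common: ∅.
  x = 3: f ≡ 0 at y ∈ {1, 2}; g ≡ 0 at y ∈ {4}; common: ∅.
  x = 4: f ≡ 0 at y ∈ ∅; g ≡ 0 at y ∈ {0}; common: ∅.
Collecting: common zeros = ∅, so the count is 0.
Comparison with the Bézout bound: 0 ≤ 2 = deg(f)·deg(g), as expected for curves with no common component (the affine F_5-count falls short of the bound because intersections may lie at infinity, over extension fields, or carry multiplicity).


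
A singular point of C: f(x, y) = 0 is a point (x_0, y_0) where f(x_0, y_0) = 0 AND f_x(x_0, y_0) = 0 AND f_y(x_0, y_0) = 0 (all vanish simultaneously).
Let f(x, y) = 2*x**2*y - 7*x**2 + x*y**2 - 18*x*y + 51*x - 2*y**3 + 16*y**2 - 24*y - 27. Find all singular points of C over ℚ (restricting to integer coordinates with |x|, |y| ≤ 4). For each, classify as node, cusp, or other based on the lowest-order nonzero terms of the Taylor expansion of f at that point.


Singular points: {(3, 3)}; classification: node.

Compute partial derivatives:
  f_x = 4*x*y - 14*x + y**2 - 18*y + 51.
  f_y = 2*x**2 + 2*x*y - 18*x - 6*y**2 + 32*y - 24.
Scan x_0 ∈ {−4, ..., 4}. For each x_0, f_y(x_0, y) is a polynomial in y; find its integer roots y ∈ {−4, ..., 4}, then test f_x and f at those candidates.
  x = -4: f_y(-4, y) = -6*y**2 + 24*y + 80; no integer root y with |y| ≤ 4.
  x = -3: f_y(-3, y) = -6*y**2 + 26*y + 48; no integer root y with |y| ≤ 4.
  x = -2: f_y(-2, y) = -6*y**2 + 28*y + 20; no integer root y with |y| ≤ 4.
  x = -1: f_y(-1, y) = -6*y**2 + 30*y - 4; no integer root y with |y| ≤ 4.
  x = 0: f_y(0, y) = -6*y**2 + 32*y - 24; no integer root y with |y| ≤ 4.
  x = 1: f_y(1, y) = -6*y**2 + 34*y - 40; vanishes at y ∈ {4}. (1, 4): f_x = -3 ≠ 0.
  x = 2: f_y(2, y) = -6*y**2 + 36*y - 52; no integer root y with |y| ≤ 4.
  x = 3: f_y(3, y) = -6*y**2 + 38*y - 60; vanishes at y ∈ {3}. (3, 3): f_x = 0, f = 0 — SINGULAR.
  x = 4: f_y(4, y) = -6*y**2 + 40*y - 64; vanishes at y ∈ {4}. (4, 4): f_x = 3 ≠ 0.
Only singular point on the grid: (3, 3).
Classify: substitute x = 3 + u, y = 3 + v and expand: f = 2*u**2*v - u**2 + u*v**2 - 2*v**3 + v**2.
No constant or linear terms (consistent with a singular point). Quadratic part: -u**2 + v**2. Cubic part: 2*u**2*v + u*v**2 - 2*v**3.
The quadratic part v**2 - u**2 = (v − u)(v + u) splits into two distinct linear factors, so there are two distinct tangent lines y − 3 = ±(x − 3) — this is a node (ordinary double point).
Classification: node.


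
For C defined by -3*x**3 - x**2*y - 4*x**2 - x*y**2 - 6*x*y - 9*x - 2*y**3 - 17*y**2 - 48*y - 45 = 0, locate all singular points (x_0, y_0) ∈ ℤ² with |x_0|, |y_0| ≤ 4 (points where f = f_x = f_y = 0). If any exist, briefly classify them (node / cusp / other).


Singular points: {(0, -3)}; classification: node.

Compute partial derivatives:
  f_x = -9*x**2 - 2*x*y - 8*x - y**2 - 6*y - 9.
  f_y = -x**2 - 2*x*y - 6*x - 6*y**2 - 34*y - 48.
Scan x_0 ∈ {−4, ..., 4}. For each x_0, f_y(x_0, y) is a polynomial in y; find its integer roots y ∈ {−4, ..., 4}, then test f_x and f at those candidates.
  x = -4: f_y(-4, y) = -6*y**2 - 26*y - 40; no integer root y with |y| ≤ 4.
  x = -3: f_y(-3, y) = -6*y**2 - 28*y - 39; no integer root y with |y| ≤ 4.
  x = -2: f_y(-2, y) = -6*y**2 - 30*y - 40; no integer root y with |y| ≤ 4.
  x = -1: f_y(-1, y) = -6*y**2 - 32*y - 43; no integer root y with |y| ≤ 4.
  x = 0: f_y(0, y) = -6*y**2 - 34*y - 48; vanishes at y ∈ {-3}. (0, -3): f_x = 0, f = 0 — SINGULAR.
  x = 1: f_y(1, y) = -6*y**2 - 36*y - 55; no integer root y with |y| ≤ 4.
  x = 2: f_y(2, y) = -6*y**2 - 38*y - 64; no integer root y with |y| ≤ 4.
  x = 3: f_y(3, y) = -6*y**2 - 40*y - 75; no integer root y with |y| ≤ 4.
  x = 4: f_y(4, y) = -6*y**2 - 42*y - 88; no integer root y with |y| ≤ 4.
Only singular point on the grid: (0, -3).
Classify: substitute x = 0 + u, y = -3 + v and expand: f = -3*u**3 - u**2*v - u**2 - u*v**2 - 2*v**3 + v**2.
No constant or linear terms (consistent with a singular point). Quadratic part: -u**2 + v**2. Cubic part: -3*u**3 - u**2*v - u*v**2 - 2*v**3.
The quadratic part v**2 - u**2 = (v − u)(v + u) splits into two distinct linear factors, so there are two distinct tangent lines y − -3 = ±(x − 0) — this is a node (ordinary double point).
Classification: node.


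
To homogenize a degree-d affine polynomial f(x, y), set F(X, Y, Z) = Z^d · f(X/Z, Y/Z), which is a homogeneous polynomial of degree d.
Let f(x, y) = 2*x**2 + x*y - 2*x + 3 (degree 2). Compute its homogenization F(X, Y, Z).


F(X, Y, Z) = 2*X**2 + X*Y - 2*X*Z + 3*Z**2

deg(f) = 2.
Substitute x = X/Z, y = Y/Z into f, then multiply by Z^2.
  monomial 2·x^2·y^0 ↦ 2·X^2·Y^0·Z^0.
  monomial 1·x^1·y^1 ↦ 1·X^1·Y^1·Z^0.
  monomial -2·x^1·y^0 ↦ -2·X^1·Y^0·Z^1.
  monomial 3·x^0·y^0 ↦ 3·X^0·Y^0·Z^2.
Collecting: F(X, Y, Z) = 2*X**2 + X*Y - 2*X*Z + 3*Z**2.


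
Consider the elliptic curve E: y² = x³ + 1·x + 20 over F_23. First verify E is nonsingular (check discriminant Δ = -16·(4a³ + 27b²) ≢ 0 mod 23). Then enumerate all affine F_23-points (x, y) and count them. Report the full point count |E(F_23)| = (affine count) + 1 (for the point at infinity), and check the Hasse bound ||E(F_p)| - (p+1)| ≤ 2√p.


Affine points = {(3, 2), (3, 21), (5, 9), (5, 14), (6, 9), (6, 14), (7, 5), (7, 18), (10, 8), (10, 15), (12, 9), (12, 14), (14, 8), (14, 15), (15, 11), (15, 12), (20, 6), (20, 17), (22, 8), (22, 15)}; affine count = 20; |E(F_23)| = 21.

Discriminant check: Δ ∝ 4a³ + 27b² = 4·1³ + 27·20² = 4·1 + 27·400 ≡ 17 (mod 23). Nonzero ⇒ E is nonsingular.
For each x ∈ F_23, compute rhs = x³ + 1·x + 20 mod 23, then count y ∈ F_23 with y² ≡ rhs.
  x = 0: rhs = 20, matching y values: none (0 points).
  x = 1: rhs = 22, matching y values: none (0 points).
  x = 2: rhs = 7, matching y values: none (0 points).
  x = 3: rhs = 4, matching y values: 2, 21 (2 points).
  x = 4: rhs = 19, matching y values: none (0 points).
  x = 5: rhs = 12, matching y values: 9, 14 (2 points).
  x = 6: rhs = 12, matching y values: 9, 14 (2 points).
  x = 7: rhs = 2, matching y values: 5, 18 (2 points).
  x = 8: rhs = 11, matching y values: none (0 points).
  x = 9: rhs = 22, matching y values: none (0 points).
  x = 10: rhs = 18, matching y values: 8, 15 (2 points).
  x = 11: rhs = 5, matching y values: none (0 points).
  x = 12: rhs = 12, matching y values: 9, 14 (2 points).
  x = 13: rhs = 22, matching y values: none (0 points).
  x = 14: rhs = 18, matching y values: 8, 15 (2 points).
  x = 15: rhs = 6, matching y values: 11, 12 (2 points).
  x = 16: rhs = 15, matching y values: none (0 points).
  x = 17: rhs = 5, matching y values: none (0 points).
  x = 18: rhs = 5, matching y values: none (0 points).
  x = 19: rhs = 21, matching y values: none (0 points).
  x = 20: rhs = 13, matching y values: 6, 17 (2 points).
  x = 21: rhs = 10, matching y values: none (0 points).
  x = 22: rhs = 18, matching y values: 8, 15 (2 points).
Total affine count: 20.
Full point count |E(F_23)| = 20 + 1 = 21.
Hasse bound: |21 − (23+1)| = |-3| = 3 ≤ 2√23 ≈ 9.5917 ✓.


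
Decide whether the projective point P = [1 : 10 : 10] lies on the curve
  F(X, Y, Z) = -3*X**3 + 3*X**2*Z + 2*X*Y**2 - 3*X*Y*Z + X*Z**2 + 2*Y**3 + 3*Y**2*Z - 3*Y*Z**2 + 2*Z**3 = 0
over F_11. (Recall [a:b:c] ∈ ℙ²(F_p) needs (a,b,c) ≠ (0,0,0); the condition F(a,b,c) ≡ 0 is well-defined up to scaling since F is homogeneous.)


F(1,10,10) ≡ 1 (mod 11); P is NOT on the curve.

Evaluate F(1, 10, 10) term-by-term (mod 11).
  -3*X**3 ↦ -3·1·1·1 = -3
  3*X**2*Z ↦ 3·1·1·10 = 30
  2*X*Y**2 ↦ 2·1·100·1 = 200
  -3*X*Y*Z ↦ -3·1·10·10 = -300
  X*Z**2 ↦ 1·1·1·100 = 100
  2*Y**3 ↦ 2·1·1000·1 = 2000
  3*Y**2*Z ↦ 3·1·100·10 = 3000
  -3*Y*Z**2 ↦ -3·1·10·100 = -3000
  2*Z**3 ↦ 2·1·1·1000 = 2000
Sum: F(1, 10, 10) = (-3) + (30) + (200) + (-300) + (100) + (2000) + (3000) + (-3000) + (2000) = 4027.
Reducing mod 11: 4027 ≡ 1 (mod 11).
Since F(a, b, c) ≡ 1 ≠ 0 (mod 11), P does NOT lie on the curve.


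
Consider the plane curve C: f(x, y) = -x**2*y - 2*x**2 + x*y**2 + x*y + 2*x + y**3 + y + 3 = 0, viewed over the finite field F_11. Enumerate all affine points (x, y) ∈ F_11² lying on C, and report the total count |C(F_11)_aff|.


Affine F_11-points: {(0, 3), (5, 3), (5, 7), (10, 7), (10, 9)}; count = 5.

For each of the 121 pairs (x, y) ∈ F_11², evaluate f(x, y) mod 11. Record the zeros.
  x = 0: [0↦3, 1↦5, 2↦2, 3↦0, 4↦5, 5↦1, 6↦5, 7↦1, 8↦6, 9↦4, 10↦1]  zeros at y ∈ {3}
  x = 1: [0↦3, 1↦6, 2↦6, 3↦9, 4↦10, 5↦4, 6↦8, 7↦6, 8↦4, 9↦8, 10↦2]  zeros at y ∈ ∅
  x = 2: [0↦10, 1↦1, 2↦2, 3↦8, 4↦3, 5↦4, 6↦6, 7↦4, 8↦4, 9↦1, 10↦1]  zeros at y ∈ ∅
  x = 3: [0↦2, 1↦1, 2↦1, 3↦8, 4↦6, 5↦1, 6↦10, 7↦6, 8↦6, 9↦5, 10↦9]  zeros at y ∈ ∅
  x = 4: [0↦1, 1↦6, 2↦3, 3↦9, 4↦8, 5↦6, 6↦9, 7↦1, 8↦10, 9↦9, 10↦4]  zeros at y ∈ ∅
  x = 5: [0↦7, 1↦5, 2↦8, 3↦0, 4↦9, 5↦8, 6↦3, 7↦0, 8↦5, 9↦2, 10↦8]  zeros at y ∈ {3, 7}
  x = 6: [0↦9, 1↦9, 2↦5, 3↦3, 4↦9, 5↦7, 6↦3, 7↦3, 8↦2, 9↦6, 10↦10]  zeros at y ∈ ∅
  x = 7: [0↦7, 1↦7, 2↦5, 3↦7, 4↦8, 5↦3, 6↦9, 7↦10, 8↦1, 9↦10, 10↦10]  zeros at y ∈ ∅
  x = 8: [0↦1, 1↦10, 2↦8, 3↦1, 4↦6, 5↦7, 6↦10, 7↦10, 8↦2, 9↦3, 10↦8]  zeros at y ∈ ∅
  x = 9: [0↦2, 1↦7, 2↦3, 3↦7, 4↦3, 5↦8, 6↦6, 7↦3, 8↦5, 9↦7, 10↦4]  zeros at y ∈ ∅
  x = 10: [0↦10, 1↦9, 2↦1, 3↦3, 4↦10, 5↦6, 6↦8, 7↦0, 8↦10, 9↦0, 10↦9]  zeros at y ∈ {7, 9}
Collecting zeros: affine points = {(0, 3), (5, 3), (5, 7), (10, 7), (10, 9)}.
Total count |C(F_11)_aff| = 5.


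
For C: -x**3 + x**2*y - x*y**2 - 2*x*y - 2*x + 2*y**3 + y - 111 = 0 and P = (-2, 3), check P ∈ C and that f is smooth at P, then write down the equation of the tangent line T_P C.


Tangent line at P: -41*x + 75*y - 307 = 0.

Step 1: f(-2, 3) = 0, so P lies on C.
Step 2: partial derivatives
  f_x(x, y) = -3*x**2 + 2*x*y - y**2 - 2*y - 2, f_y(x, y) = x**2 - 2*x*y - 2*x + 6*y**2 + 1.
  f_x(P) = -41, f_y(P) = 75 (gradient nonzero, so P is smooth).
Step 3: tangent line at P: -41·(x − -2) + 75·(y − 3) = 0.
Expanding: -41*x + 75*y - 307 = 0.


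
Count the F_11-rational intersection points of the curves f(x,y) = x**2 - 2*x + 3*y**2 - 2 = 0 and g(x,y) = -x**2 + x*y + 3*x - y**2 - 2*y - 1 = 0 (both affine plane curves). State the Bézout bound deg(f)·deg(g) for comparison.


Common zeros: ∅; count = 0; Bézout bound = 4.

deg(f) = 2, deg(g) = 2, so Bézout bound = 4.
Scan x ∈ F_11. For each x, list the y ∈ F_11 with f(x, y) ≡ 0 and those with g(x, y) ≡ 0 (mod 11); the common zeros in that column are the intersection.
  x = 0: f ≡ 0 at y ∈ ∅; g ≡ 0 at y ∈ {10}; common: ∅.
  x = 1: f ≡ 0 at y ∈ {1, 10}; g ≡ 0 at y ∈ {3, 7}; common: ∅.
  x = 2: f ≡ 0 at y ∈ ∅; g ≡ 0 at y ∈ {1, 10}; common: ∅.
  x = 3: f ≡ 0 at y ∈ ∅; g ≡ 0 at y ∈ ∅; common: ∅.
  x = 4: f ≡ 0 at y ∈ {3, 8}; g ≡ 0 at y ∈ ∅; common: ∅.
  x = 5: f ≡ 0 at y ∈ {5, 6}; g ≡ 0 at y ∈ {0, 3}; common: ∅.
  x = 6: f ≡ 0 at y ∈ {0}; g ≡ 0 at y ∈ ∅; common: ∅.
  x = 7: f ≡ 0 at y ∈ {0}; g ≡ 0 at y ∈ ∅; common: ∅.
  x = 8: f ≡ 0 at y ∈ {5, 6}; g ≡ 0 at y ∈ {2, 4}; common: ∅.
  x = 9: f ≡ 0 at y ∈ {3, 8}; g ≡ 0 at y ∈ {0, 7}; common: ∅.
  x = 10: f ≡ 0 at y ∈ ∅; g ≡ 0 at y ∈ {4}; common: ∅.
Collecting: common zeros = ∅, so the count is 0.
Comparison with the Bézout bound: 0 ≤ 4 = deg(f)·deg(g), as expected for curves with no common component (the affine F_11-count falls short of the bound because intersections may lie at infinity, over extension fields, or carry multiplicity).


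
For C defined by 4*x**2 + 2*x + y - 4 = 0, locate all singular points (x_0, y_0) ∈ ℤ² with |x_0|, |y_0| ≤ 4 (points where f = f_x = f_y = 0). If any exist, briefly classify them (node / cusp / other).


No singular points in the scanned grid; C is smooth there.

Compute partial derivatives:
  f_x = 8*x + 2.
  f_y = 1.
f_y = 1 is a nonzero constant, so f_y never vanishes: no point (x, y) can satisfy f = f_x = f_y = 0. In particular no (x, y) ∈ {−4, ..., 4}² is singular; the curve is smooth.


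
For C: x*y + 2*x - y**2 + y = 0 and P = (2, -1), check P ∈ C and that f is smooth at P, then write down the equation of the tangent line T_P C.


Tangent line at P: x + 5*y + 3 = 0.

Step 1: f(2, -1) = 0, so P lies on C.
Step 2: partial derivatives
  f_x(x, y) = y + 2, f_y(x, y) = x - 2*y + 1.
  f_x(P) = 1, f_y(P) = 5 (gradient nonzero, so P is smooth).
Step 3: tangent line at P: 1·(x − 2) + 5·(y − -1) = 0.
Expanding: x + 5*y + 3 = 0.


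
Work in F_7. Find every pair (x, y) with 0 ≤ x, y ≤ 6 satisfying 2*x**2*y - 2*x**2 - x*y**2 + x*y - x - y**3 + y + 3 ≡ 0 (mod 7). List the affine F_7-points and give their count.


Affine F_7-points: {(0, 3), (1, 0), (2, 0), (3, 1), (3, 4), (3, 6), (5, 4), (5, 6)}; count = 8.

For each of the 49 pairs (x, y) ∈ F_7², evaluate f(x, y) mod 7. Record the zeros.
  x = 0: [0↦3, 1↦3, 2↦4, 3↦0, 4↦6, 5↦2, 6↦3]  zeros at y ∈ {3}
  x = 1: [0↦0, 1↦2, 2↦3, 3↦4, 4↦6, 5↦3, 6↦3]  zeros at y ∈ {0}
  x = 2: [0↦0, 1↦1, 2↦6, 3↦2, 4↦4, 5↦6, 6↦2]  zeros at y ∈ {0}
  x = 3: [0↦3, 1↦0, 2↦6, 3↦1, 4↦0, 5↦4, 6↦0]  zeros at y ∈ {1, 4, 6}
  x = 4: [0↦2, 1↦6, 2↦3, 3↦1, 4↦1, 5↦4, 6↦4]  zeros at y ∈ ∅
  x = 5: [0↦4, 1↦5, 2↦4, 3↦2, 4↦0, 5↦6, 6↦0]  zeros at y ∈ {4, 6}
  x = 6: [0↦2, 1↦4, 2↦2, 3↦4, 4↦4, 5↦3, 6↦2]  zeros at y ∈ ∅
Collecting zeros: affine points = {(0, 3), (1, 0), (2, 0), (3, 1), (3, 4), (3, 6), (5, 4), (5, 6)}.
Total count |C(F_7)_aff| = 8.


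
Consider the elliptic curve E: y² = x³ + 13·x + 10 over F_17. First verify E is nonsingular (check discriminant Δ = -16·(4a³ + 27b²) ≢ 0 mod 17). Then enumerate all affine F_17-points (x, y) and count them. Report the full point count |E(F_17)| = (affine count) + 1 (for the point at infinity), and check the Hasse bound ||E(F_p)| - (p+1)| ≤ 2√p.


Affine points = {(3, 5), (3, 12), (5, 8), (5, 9), (6, 7), (6, 10), (7, 6), (7, 11), (10, 1), (10, 16), (13, 8), (13, 9), (16, 8), (16, 9)}; affine count = 14; |E(F_17)| = 15.

Discriminant check: Δ ∝ 4a³ + 27b² = 4·13³ + 27·10² = 4·2197 + 27·100 ≡ 13 (mod 17). Nonzero ⇒ E is nonsingular.
For each x ∈ F_17, compute rhs = x³ + 13·x + 10 mod 17, then count y ∈ F_17 with y² ≡ rhs.
  x = 0: rhs = 10, matching y values: none (0 points).
  x = 1: rhs = 7, matching y values: none (0 points).
  x = 2: rhs = 10, matching y values: none (0 points).
  x = 3: rhs = 8, matching y values: 5, 12 (2 points).
  x = 4: rhs = 7, matching y values: none (0 points).
  x = 5: rhs = 13, matching y values: 8, 9 (2 points).
  x = 6: rhs = 15, matching y values: 7, 10 (2 points).
  x = 7: rhs = 2, matching y values: 6, 11 (2 points).
  x = 8: rhs = 14, matching y values: none (0 points).
  x = 9: rhs = 6, matching y values: none (0 points).
  x = 10: rhs = 1, matching y values: 1, 16 (2 points).
  x = 11: rhs = 5, matching y values: none (0 points).
  x = 12: rhs = 7, matching y values: none (0 points).
  x = 13: rhs = 13, matching y values: 8, 9 (2 points).
  x = 14: rhs = 12, matching y values: none (0 points).
  x = 15: rhs = 10, matching y values: none (0 points).
  x = 16: rhs = 13, matching y values: 8, 9 (2 points).
Total affine count: 14.
Full point count |E(F_17)| = 14 + 1 = 15.
Hasse bound: |15 − (17+1)| = |-3| = 3 ≤ 2√17 ≈ 8.2462 ✓.


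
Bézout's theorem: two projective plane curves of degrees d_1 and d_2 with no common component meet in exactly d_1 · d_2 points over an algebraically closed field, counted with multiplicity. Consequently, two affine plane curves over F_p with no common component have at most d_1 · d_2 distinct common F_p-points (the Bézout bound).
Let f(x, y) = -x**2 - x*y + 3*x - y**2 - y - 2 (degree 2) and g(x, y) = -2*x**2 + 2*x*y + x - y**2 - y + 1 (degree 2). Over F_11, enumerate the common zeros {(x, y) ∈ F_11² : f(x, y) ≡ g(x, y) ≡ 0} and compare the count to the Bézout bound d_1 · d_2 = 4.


Common zeros: {(1, 0)}; count = 1; Bézout bound = 4.

deg(f) = 2, deg(g) = 2, so Bézout bound = 4.
Scan x ∈ F_11. For each x, list the y ∈ F_11 with f(x, y) ≡ 0 and those with g(x, y) ≡ 0 (mod 11); the common zeros in that column are the intersection.
  x = 0: f ≡ 0 at y ∈ {4, 6}; g ≡ 0 at y ∈ {3, 7}; common: ∅.
  x = 1: f ≡ 0 at y ∈ {0, 9}; g ≡ 0 at y ∈ {0, 1}; common: {0}.
  x = 2: f ≡ 0 at y ∈ {0, 8}; g ≡ 0 at y ∈ {7}; common: ∅.
  x = 3: f ≡ 0 at y ∈ ∅; g ≡ 0 at y ∈ ∅; common: ∅.
  x = 4: f ≡ 0 at y ∈ {8, 9}; g ≡ 0 at y ∈ ∅; common: ∅.
  x = 5: f ≡ 0 at y ∈ ∅; g ≡ 0 at y ∈ {0, 9}; common: ∅.
  x = 6: f ≡ 0 at y ∈ ∅; g ≡ 0 at y ∈ {1, 10}; common: ∅.
  x = 7: f ≡ 0 at y ∈ ∅; g ≡ 0 at y ∈ ∅; common: ∅.
  x = 8: f ≡ 0 at y ∈ {6, 7}; g ≡ 0 at y ∈ ∅; common: ∅.
  x = 9: f ≡ 0 at y ∈ ∅; g ≡ 0 at y ∈ {3}; common: ∅.
  x = 10: f ≡ 0 at y ∈ {4, 7}; g ≡ 0 at y ∈ {9, 10}; common: ∅.
Collecting: common zeros = {(1, 0)}, so the count is 1.
Comparison with the Bézout bound: 1 ≤ 4 = deg(f)·deg(g), as expected for curves with no common component (the affine F_11-count falls short of the bound because intersections may lie at infinity, over extension fields, or carry multiplicity).


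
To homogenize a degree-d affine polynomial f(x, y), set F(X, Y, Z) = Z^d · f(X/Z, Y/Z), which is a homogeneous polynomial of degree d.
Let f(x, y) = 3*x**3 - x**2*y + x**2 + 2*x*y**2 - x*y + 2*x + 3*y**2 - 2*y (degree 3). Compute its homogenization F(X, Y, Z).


F(X, Y, Z) = 3*X**3 - X**2*Y + X**2*Z + 2*X*Y**2 - X*Y*Z + 2*X*Z**2 + 3*Y**2*Z - 2*Y*Z**2

deg(f) = 3.
Substitute x = X/Z, y = Y/Z into f, then multiply by Z^3.
  monomial 3·x^3·y^0 ↦ 3·X^3·Y^0·Z^0.
  monomial -1·x^2·y^1 ↦ -1·X^2·Y^1·Z^0.
  monomial 1·x^2·y^0 ↦ 1·X^2·Y^0·Z^1.
  monomial 2·x^1·y^2 ↦ 2·X^1·Y^2·Z^0.
  monomial -1·x^1·y^1 ↦ -1·X^1·Y^1·Z^1.
  monomial 2·x^1·y^0 ↦ 2·X^1·Y^0·Z^2.
  monomial 3·x^0·y^2 ↦ 3·X^0·Y^2·Z^1.
  monomial -2·x^0·y^1 ↦ -2·X^0·Y^1·Z^2.
Collecting: F(X, Y, Z) = 3*X**3 - X**2*Y + X**2*Z + 2*X*Y**2 - X*Y*Z + 2*X*Z**2 + 3*Y**2*Z - 2*Y*Z**2.


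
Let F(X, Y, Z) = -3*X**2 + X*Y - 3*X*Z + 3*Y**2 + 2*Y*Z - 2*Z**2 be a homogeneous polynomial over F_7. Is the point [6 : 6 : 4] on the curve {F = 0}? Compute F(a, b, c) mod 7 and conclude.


F(6,6,4) ≡ 1 (mod 7); P is NOT on the curve.

Evaluate F(6, 6, 4) term-by-term (mod 7).
  -3*X**2 ↦ -3·36·1·1 = -108
  X*Y ↦ 1·6·6·1 = 36
  -3*X*Z ↦ -3·6·1·4 = -72
  3*Y**2 ↦ 3·1·36·1 = 108
  2*Y*Z ↦ 2·1·6·4 = 48
  -2*Z**2 ↦ -2·1·1·16 = -32
Sum: F(6, 6, 4) = (-108) + (36) + (-72) + (108) + (48) + (-32) = -20.
Reducing mod 7: -20 ≡ 1 (mod 7).
Since F(a, b, c) ≡ 1 ≠ 0 (mod 7), P does NOT lie on the curve.


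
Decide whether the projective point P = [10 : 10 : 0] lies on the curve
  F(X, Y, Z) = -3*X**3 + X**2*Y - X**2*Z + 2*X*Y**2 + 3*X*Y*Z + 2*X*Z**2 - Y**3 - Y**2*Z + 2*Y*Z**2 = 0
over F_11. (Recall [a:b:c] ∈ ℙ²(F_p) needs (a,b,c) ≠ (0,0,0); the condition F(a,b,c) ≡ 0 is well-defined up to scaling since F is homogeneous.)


F(10,10,0) ≡ 1 (mod 11); P is NOT on the curve.

Evaluate F(10, 10, 0) term-by-term (mod 11).
  -3*X**3 ↦ -3·1000·1·1 = -3000
  X**2*Y ↦ 1·100·10·1 = 1000
  -X**2*Z ↦ -1·100·1·0 = 0
  2*X*Y**2 ↦ 2·10·100·1 = 2000
  3*X*Y*Z ↦ 3·10·10·0 = 0
  2*X*Z**2 ↦ 2·10·1·0 = 0
  -Y**3 ↦ -1·1·1000·1 = -1000
  -Y**2*Z ↦ -1·1·100·0 = 0
  2*Y*Z**2 ↦ 2·1·10·0 = 0
Sum: F(10, 10, 0) = (-3000) + (1000) + (0) + (2000) + (0) + (0) + (-1000) + (0) + (0) = -1000.
Reducing mod 11: -1000 ≡ 1 (mod 11).
Since F(a, b, c) ≡ 1 ≠ 0 (mod 11), P does NOT lie on the curve.
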